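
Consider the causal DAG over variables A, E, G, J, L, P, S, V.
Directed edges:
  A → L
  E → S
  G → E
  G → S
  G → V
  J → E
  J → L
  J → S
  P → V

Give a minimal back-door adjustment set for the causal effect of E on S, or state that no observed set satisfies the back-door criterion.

E→S: minimal back-door set {G, J}.

desc(E)\{E}={S}; candidates ⊆ {A,G,J,L,P,V}.
size 0: {}; under {} E still reaches {G,J,L,S,V} ∋ S.
size 1: {A}, {G}, {J} …(+3); under {A} E still reaches {G,J,L,S,V} ∋ S.
{G,J}: E⊥S given {G,J} in G with E→· removed — back-door holds.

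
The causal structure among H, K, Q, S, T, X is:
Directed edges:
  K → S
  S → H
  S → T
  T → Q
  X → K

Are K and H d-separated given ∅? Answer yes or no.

No — K and H are d-connected given ∅.

Bayes-Ball from K | ∅ reaches {H,Q,S,T,X}.
H ∈ reach(K|∅) ⇒ K ⊥̸ H | ∅.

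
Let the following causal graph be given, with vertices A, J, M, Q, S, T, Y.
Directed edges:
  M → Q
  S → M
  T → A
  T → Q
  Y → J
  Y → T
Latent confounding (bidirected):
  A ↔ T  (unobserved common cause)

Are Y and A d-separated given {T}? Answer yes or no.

No — Y and A are d-connected given {T}.

Bayes-Ball from Y | {T} reaches {A,J}.
A ∈ reach(Y|{T}) ⇒ Y ⊥̸ A | {T}.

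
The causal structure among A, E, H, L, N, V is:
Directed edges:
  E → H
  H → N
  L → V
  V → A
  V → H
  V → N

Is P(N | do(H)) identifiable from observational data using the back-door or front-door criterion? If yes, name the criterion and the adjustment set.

P(N|do(H)): backdoor, adjust for {V}.

desc(H)\{H}={N}; candidates ⊆ {A,E,L,V}.
size 0: {}; under {} H still reaches {A,E,L,N,V} ∋ N.
{V}: H⊥N given {V} in G with H→· removed — back-door holds.
P(N|do(H)) = Σ_{V} P(N|H,V)·P(V).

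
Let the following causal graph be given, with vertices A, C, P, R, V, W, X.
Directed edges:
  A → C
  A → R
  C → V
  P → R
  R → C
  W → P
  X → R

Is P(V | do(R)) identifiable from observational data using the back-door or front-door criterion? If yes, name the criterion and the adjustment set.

P(V|do(R)): backdoor, adjust for {A}.

desc(R)\{R}={C,V}; candidates ⊆ {A,P,W,X}.
size 0: {}; under {} R still reaches {A,C,P,V,W,X} ∋ V.
{A}: R⊥V given {A} in G with R→· removed — back-door holds.
P(V|do(R)) = Σ_{A} P(V|R,A)·P(A).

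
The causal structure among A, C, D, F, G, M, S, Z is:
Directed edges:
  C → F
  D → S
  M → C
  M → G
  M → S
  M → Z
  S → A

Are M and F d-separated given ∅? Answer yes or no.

No — M and F are d-connected given ∅.

Bayes-Ball from M | ∅ reaches {A,C,F,G,S,Z}.
F ∈ reach(M|∅) ⇒ M ⊥̸ F | ∅.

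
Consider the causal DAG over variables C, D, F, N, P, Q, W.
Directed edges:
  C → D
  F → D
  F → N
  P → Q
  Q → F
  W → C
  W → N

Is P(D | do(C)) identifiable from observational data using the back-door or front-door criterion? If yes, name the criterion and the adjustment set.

desc(C)\{C}={D}; candidates ⊆ {F,N,P,Q,W}.
∅: C⊥D given ∅ in G with C→· removed — back-door holds.
P(D|do(C)) = P(D|C) — no adjustment needed.

P(D|do(C)): backdoor, adjust for ∅.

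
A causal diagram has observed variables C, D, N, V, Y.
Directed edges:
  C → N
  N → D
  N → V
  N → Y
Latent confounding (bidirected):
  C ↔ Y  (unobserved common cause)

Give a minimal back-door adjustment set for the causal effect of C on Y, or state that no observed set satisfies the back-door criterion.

desc(C)\{C}={D,N,V,Y}; candidates ⊆ {—}.
C↔Y: latent back-door arc(s) into C.
size 0: {}; under {} C still reaches {Y} ∋ Y.
C↔Y cannot be blocked by any observed set — no back-door set.

C→Y: no observed back-door set.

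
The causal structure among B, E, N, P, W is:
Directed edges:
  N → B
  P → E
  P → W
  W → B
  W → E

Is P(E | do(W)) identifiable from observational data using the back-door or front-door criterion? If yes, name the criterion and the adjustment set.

desc(W)\{W}={B,E}; candidates ⊆ {N,P}.
size 0: {}; under {} W still reaches {E,P} ∋ E.
{P}: W⊥E given {P} in G with W→· removed — back-door holds.
P(E|do(W)) = Σ_{P} P(E|W,P)·P(P).

P(E|do(W)): backdoor, adjust for {P}.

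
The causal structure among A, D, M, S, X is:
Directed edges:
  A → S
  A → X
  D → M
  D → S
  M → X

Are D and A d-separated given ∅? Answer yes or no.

Yes — D ⊥ A | ∅.

Bayes-Ball from D | ∅ reaches {M,S,X}.
A ∉ reach(D|∅) ⇒ D ⊥ A | ∅.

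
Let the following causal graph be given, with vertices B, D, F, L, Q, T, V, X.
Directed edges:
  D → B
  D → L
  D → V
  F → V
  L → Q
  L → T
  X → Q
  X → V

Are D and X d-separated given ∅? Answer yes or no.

Bayes-Ball from D | ∅ reaches {B,L,Q,T,V}.
X ∉ reach(D|∅) ⇒ D ⊥ X | ∅.

Yes — D ⊥ X | ∅.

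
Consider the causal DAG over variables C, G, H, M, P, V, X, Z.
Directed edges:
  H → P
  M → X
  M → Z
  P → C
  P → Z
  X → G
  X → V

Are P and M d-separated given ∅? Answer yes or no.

Yes — P ⊥ M | ∅.

Bayes-Ball from P | ∅ reaches {C,H,Z}.
M ∉ reach(P|∅) ⇒ P ⊥ M | ∅.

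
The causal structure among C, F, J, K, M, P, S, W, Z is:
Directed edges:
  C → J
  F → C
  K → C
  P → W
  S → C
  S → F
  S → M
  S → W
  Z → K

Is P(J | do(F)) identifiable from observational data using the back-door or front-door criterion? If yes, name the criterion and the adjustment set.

P(J|do(F)): backdoor, adjust for {S}.

desc(F)\{F}={C,J}; candidates ⊆ {K,M,P,S,W,Z}.
size 0: {}; under {} F still reaches {C,J,M,S,W} ∋ J.
{S}: F⊥J given {S} in G with F→· removed — back-door holds.
P(J|do(F)) = Σ_{S} P(J|F,S)·P(S).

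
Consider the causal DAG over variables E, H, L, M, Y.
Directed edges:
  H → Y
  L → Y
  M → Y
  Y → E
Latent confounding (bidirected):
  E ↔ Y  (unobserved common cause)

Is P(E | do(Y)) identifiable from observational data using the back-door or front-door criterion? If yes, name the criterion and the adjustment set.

desc(Y)\{Y}={E}; candidates ⊆ {H,L,M}.
Y↔E: latent back-door arc(s) into Y.
size 0: {}; under {} Y still reaches {E,H,L,M} ∋ E.
size 1: {H}, {L}, {M}; under {H} Y still reaches {E,L,M} ∋ E.
size 2: {H,L}, {H,M}, {L,M}; under {H,L} Y still reaches {E,M} ∋ E.
Y↔E cannot be blocked by any observed set — no back-door set.
No mediator lies on a directed Y→…→E path.
Neither criterion identifies P(E|do(Y)) in this graph.

P(E|do(Y)): not identifiable (no BD/FD set).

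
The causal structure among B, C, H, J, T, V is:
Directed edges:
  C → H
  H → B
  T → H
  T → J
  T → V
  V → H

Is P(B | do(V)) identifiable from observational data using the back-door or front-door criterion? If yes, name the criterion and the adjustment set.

P(B|do(V)): backdoor, adjust for {T}.

desc(V)\{V}={B,H}; candidates ⊆ {C,J,T}.
size 0: {}; under {} V still reaches {B,H,J,T} ∋ B.
{T}: V⊥B given {T} in G with V→· removed — back-door holds.
P(B|do(V)) = Σ_{T} P(B|V,T)·P(T).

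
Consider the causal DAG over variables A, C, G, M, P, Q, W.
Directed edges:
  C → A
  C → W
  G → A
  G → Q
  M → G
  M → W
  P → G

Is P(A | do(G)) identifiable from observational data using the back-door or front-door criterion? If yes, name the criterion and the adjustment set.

P(A|do(G)): backdoor, adjust for ∅.

desc(G)\{G}={A,Q}; candidates ⊆ {C,M,P,W}.
∅: G⊥A given ∅ in G with G→· removed — back-door holds.
P(A|do(G)) = P(A|G) — no adjustment needed.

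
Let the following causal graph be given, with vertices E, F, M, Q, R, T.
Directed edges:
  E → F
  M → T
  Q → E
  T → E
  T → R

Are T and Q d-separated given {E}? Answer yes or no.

No — T and Q are d-connected given {E}.

Bayes-Ball from T | {E} reaches {M,Q,R}.
Q ∈ reach(T|{E}) ⇒ T ⊥̸ Q | {E}.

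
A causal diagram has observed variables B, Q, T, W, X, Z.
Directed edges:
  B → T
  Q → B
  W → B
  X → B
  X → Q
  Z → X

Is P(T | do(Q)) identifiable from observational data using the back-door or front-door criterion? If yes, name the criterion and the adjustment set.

desc(Q)\{Q}={B,T}; candidates ⊆ {W,X,Z}.
size 0: {}; under {} Q still reaches {B,T,X,Z} ∋ T.
{X}: Q⊥T given {X} in G with Q→· removed — back-door holds.
P(T|do(Q)) = Σ_{X} P(T|Q,X)·P(X).

P(T|do(Q)): backdoor, adjust for {X}.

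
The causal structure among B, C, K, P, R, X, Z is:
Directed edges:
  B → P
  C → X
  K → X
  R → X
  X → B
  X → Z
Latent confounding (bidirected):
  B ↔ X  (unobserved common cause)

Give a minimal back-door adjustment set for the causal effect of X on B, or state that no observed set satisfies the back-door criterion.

desc(X)\{X}={B,P,Z}; candidates ⊆ {C,K,R}.
X↔B: latent back-door arc(s) into X.
size 0: {}; under {} X still reaches {B,C,K,P,R} ∋ B.
size 1: {C}, {K}, {R}; under {C} X still reaches {B,K,P,R} ∋ B.
size 2: {C,K}, {C,R}, {K,R}; under {C,K} X still reaches {B,P,R} ∋ B.
X↔B cannot be blocked by any observed set — no back-door set.

X→B: no observed back-door set.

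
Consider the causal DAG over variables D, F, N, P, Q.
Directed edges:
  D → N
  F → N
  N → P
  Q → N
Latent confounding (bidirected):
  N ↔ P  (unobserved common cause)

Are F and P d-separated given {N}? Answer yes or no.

Bayes-Ball from F | {N} reaches {D,P,Q}.
P ∈ reach(F|{N}) ⇒ F ⊥̸ P | {N}.

No — F and P are d-connected given {N}.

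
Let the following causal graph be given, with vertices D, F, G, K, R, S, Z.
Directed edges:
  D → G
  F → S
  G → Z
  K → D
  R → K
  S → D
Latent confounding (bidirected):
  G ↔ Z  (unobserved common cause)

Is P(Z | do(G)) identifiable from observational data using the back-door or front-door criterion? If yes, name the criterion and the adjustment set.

desc(G)\{G}={Z}; candidates ⊆ {D,F,K,R,S}.
G↔Z: latent back-door arc(s) into G.
size 0: {}; under {} G still reaches {D,F,K,R,S,Z} ∋ Z.
size 1: {D}, {F}, {K} …(+2); under {D} G still reaches {Z} ∋ Z.
size 2: {D,F}, {D,K}, {D,R} …(+7); under {D,F} G still reaches {Z} ∋ Z.
G↔Z cannot be blocked by any observed set — no back-door set.
No mediator lies on a directed G→…→Z path.
Neither criterion identifies P(Z|do(G)) in this graph.

P(Z|do(G)): not identifiable (no BD/FD set).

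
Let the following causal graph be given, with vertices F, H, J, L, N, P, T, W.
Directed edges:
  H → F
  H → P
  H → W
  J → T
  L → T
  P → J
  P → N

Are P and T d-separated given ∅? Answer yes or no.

Bayes-Ball from P | ∅ reaches {F,H,J,N,T,W}.
T ∈ reach(P|∅) ⇒ P ⊥̸ T | ∅.

No — P and T are d-connected given ∅.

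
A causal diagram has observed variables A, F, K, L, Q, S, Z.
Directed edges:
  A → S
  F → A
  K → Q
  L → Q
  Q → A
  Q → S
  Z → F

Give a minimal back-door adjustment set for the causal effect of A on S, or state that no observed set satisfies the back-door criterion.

desc(A)\{A}={S}; candidates ⊆ {F,K,L,Q,Z}.
size 0: {}; under {} A still reaches {F,K,L,Q,S,Z} ∋ S.
{Q}: A⊥S given {Q} in G with A→· removed — back-door holds.

A→S: minimal back-door set {Q}.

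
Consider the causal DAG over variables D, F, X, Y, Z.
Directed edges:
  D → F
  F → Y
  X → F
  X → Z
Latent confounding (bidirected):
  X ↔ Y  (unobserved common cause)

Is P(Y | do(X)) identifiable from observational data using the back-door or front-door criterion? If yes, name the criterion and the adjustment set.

P(Y|do(X)): frontdoor, adjust for {F}.

desc(X)\{X}={F,Y,Z}; candidates ⊆ {D}.
X↔Y: latent back-door arc(s) into X.
size 0: {}; under {} X still reaches {Y} ∋ Y.
size 1: {D}; under {D} X still reaches {Y} ∋ Y.
X↔Y cannot be blocked by any observed set — no back-door set.
{F}: (i) intercepts every directed X→Y path; (ii) no back-door X→{F}; (iii) {X} blocks every back-door {F}→Y. Front-door holds.
P(Y|do(X)) = Σ_{F} P(F|X) Σ_{X'} P(Y|F,X')P(X').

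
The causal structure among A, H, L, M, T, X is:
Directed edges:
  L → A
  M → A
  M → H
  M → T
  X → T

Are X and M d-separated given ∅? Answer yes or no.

Bayes-Ball from X | ∅ reaches {T}.
M ∉ reach(X|∅) ⇒ X ⊥ M | ∅.

Yes — X ⊥ M | ∅.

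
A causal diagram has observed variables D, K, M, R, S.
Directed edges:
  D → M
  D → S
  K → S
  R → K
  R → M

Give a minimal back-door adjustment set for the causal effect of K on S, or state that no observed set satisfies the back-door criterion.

desc(K)\{K}={S}; candidates ⊆ {D,M,R}.
∅: K⊥S given ∅ in G with K→· removed — back-door holds.

K→S: minimal back-door set ∅.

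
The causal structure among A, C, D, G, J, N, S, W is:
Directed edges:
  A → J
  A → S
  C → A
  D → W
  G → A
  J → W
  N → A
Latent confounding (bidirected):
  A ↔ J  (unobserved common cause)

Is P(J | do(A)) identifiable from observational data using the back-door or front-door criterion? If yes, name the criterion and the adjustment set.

P(J|do(A)): not identifiable (no BD/FD set).

desc(A)\{A}={J,S,W}; candidates ⊆ {C,D,G,N}.
A↔J: latent back-door arc(s) into A.
size 0: {}; under {} A still reaches {C,G,J,N,W} ∋ J.
size 1: {C}, {D}, {G} …(+1); under {C} A still reaches {G,J,N,W} ∋ J.
size 2: {C,D}, {C,G}, {C,N} …(+3); under {C,D} A still reaches {G,J,N,W} ∋ J.
A↔J cannot be blocked by any observed set — no back-door set.
No mediator lies on a directed A→…→J path.
Neither criterion identifies P(J|do(A)) in this graph.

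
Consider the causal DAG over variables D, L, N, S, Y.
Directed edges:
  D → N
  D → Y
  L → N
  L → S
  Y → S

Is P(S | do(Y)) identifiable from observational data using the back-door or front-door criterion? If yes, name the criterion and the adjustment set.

P(S|do(Y)): backdoor, adjust for ∅.

desc(Y)\{Y}={S}; candidates ⊆ {D,L,N}.
∅: Y⊥S given ∅ in G with Y→· removed — back-door holds.
P(S|do(Y)) = P(S|Y) — no adjustment needed.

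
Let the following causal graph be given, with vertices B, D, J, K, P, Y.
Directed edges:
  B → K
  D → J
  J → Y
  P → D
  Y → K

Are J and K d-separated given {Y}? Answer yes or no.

Yes — J ⊥ K | {Y}.

Bayes-Ball from J | {Y} reaches {D,P}.
K ∉ reach(J|{Y}) ⇒ J ⊥ K | {Y}.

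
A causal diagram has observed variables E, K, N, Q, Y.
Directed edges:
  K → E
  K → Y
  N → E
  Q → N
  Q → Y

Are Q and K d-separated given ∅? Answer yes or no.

Yes — Q ⊥ K | ∅.

Bayes-Ball from Q | ∅ reaches {E,N,Y}.
K ∉ reach(Q|∅) ⇒ Q ⊥ K | ∅.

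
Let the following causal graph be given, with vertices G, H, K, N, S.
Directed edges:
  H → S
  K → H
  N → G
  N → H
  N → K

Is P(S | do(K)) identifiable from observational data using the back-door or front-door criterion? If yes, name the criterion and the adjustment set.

desc(K)\{K}={H,S}; candidates ⊆ {G,N}.
size 0: {}; under {} K still reaches {G,H,N,S} ∋ S.
{N}: K⊥S given {N} in G with K→· removed — back-door holds.
P(S|do(K)) = Σ_{N} P(S|K,N)·P(N).

P(S|do(K)): backdoor, adjust for {N}.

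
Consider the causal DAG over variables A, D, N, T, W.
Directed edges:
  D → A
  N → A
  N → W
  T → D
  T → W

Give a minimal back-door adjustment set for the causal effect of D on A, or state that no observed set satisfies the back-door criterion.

desc(D)\{D}={A}; candidates ⊆ {N,T,W}.
∅: D⊥A given ∅ in G with D→· removed — back-door holds.

D→A: minimal back-door set ∅.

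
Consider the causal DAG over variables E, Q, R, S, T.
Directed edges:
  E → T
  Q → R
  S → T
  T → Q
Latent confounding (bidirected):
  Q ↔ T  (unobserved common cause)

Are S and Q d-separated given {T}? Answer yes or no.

Bayes-Ball from S | {T} reaches {E,Q,R}.
Q ∈ reach(S|{T}) ⇒ S ⊥̸ Q | {T}.

No — S and Q are d-connected given {T}.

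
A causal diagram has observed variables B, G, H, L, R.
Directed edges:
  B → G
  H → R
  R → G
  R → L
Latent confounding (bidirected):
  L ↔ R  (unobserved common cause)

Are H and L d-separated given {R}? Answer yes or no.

Bayes-Ball from H | {R} reaches {L}.
L ∈ reach(H|{R}) ⇒ H ⊥̸ L | {R}.

No — H and L are d-connected given {R}.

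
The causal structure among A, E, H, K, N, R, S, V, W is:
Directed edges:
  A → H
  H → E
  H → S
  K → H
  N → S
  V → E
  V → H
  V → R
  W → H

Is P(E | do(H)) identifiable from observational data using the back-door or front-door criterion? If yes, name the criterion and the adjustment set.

desc(H)\{H}={E,S}; candidates ⊆ {A,K,N,R,V,W}.
size 0: {}; under {} H still reaches {A,E,K,R,V,W} ∋ E.
{V}: H⊥E given {V} in G with H→· removed — back-door holds.
P(E|do(H)) = Σ_{V} P(E|H,V)·P(V).

P(E|do(H)): backdoor, adjust for {V}.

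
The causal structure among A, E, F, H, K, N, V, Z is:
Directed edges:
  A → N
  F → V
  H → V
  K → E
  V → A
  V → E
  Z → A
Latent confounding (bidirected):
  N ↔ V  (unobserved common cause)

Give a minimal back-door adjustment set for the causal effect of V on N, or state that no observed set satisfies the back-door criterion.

desc(V)\{V}={A,E,N}; candidates ⊆ {F,H,K,Z}.
V↔N: latent back-door arc(s) into V.
size 0: {}; under {} V still reaches {F,H,N} ∋ N.
size 1: {F}, {H}, {K} …(+1); under {F} V still reaches {H,N} ∋ N.
size 2: {F,H}, {F,K}, {F,Z} …(+3); under {F,H} V still reaches {N} ∋ N.
V↔N cannot be blocked by any observed set — no back-door set.

V→N: no observed back-door set.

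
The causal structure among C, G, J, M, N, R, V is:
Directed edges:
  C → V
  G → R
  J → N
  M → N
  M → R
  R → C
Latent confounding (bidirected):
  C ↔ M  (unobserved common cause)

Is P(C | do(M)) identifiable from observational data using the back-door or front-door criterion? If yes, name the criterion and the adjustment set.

desc(M)\{M}={C,N,R,V}; candidates ⊆ {G,J}.
M↔C: latent back-door arc(s) into M.
size 0: {}; under {} M still reaches {C,V} ∋ C.
size 1: {G}, {J}; under {G} M still reaches {C,V} ∋ C.
size 2: {G,J}; under {G,J} M still reaches {C,V} ∋ C.
M↔C cannot be blocked by any observed set — no back-door set.
{R}: (i) intercepts every directed M→C path; (ii) no back-door M→{R}; (iii) {M} blocks every back-door {R}→C. Front-door holds.
P(C|do(M)) = Σ_{R} P(R|M) Σ_{M'} P(C|R,M')P(M').

P(C|do(M)): frontdoor, adjust for {R}.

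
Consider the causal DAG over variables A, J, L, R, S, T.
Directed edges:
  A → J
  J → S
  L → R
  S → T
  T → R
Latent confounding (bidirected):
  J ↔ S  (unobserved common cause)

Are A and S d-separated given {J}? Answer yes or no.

Bayes-Ball from A | {J} reaches {R,S,T}.
S ∈ reach(A|{J}) ⇒ A ⊥̸ S | {J}.

No — A and S are d-connected given {J}.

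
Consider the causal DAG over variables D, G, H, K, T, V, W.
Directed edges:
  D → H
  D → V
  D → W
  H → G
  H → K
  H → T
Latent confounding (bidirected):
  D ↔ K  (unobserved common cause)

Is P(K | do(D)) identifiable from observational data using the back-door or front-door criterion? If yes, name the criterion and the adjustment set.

P(K|do(D)): frontdoor, adjust for {H}.

desc(D)\{D}={G,H,K,T,V,W}; candidates ⊆ {—}.
D↔K: latent back-door arc(s) into D.
size 0: {}; under {} D still reaches {K} ∋ K.
D↔K cannot be blocked by any observed set — no back-door set.
{H}: (i) intercepts every directed D→K path; (ii) no back-door D→{H}; (iii) {D} blocks every back-door {H}→K. Front-door holds.
P(K|do(D)) = Σ_{H} P(H|D) Σ_{D'} P(K|H,D')P(D').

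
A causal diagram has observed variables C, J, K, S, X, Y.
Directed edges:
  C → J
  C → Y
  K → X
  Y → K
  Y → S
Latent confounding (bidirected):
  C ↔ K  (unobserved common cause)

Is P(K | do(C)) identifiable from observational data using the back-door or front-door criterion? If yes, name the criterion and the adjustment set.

P(K|do(C)): frontdoor, adjust for {Y}.

desc(C)\{C}={J,K,S,X,Y}; candidates ⊆ {—}.
C↔K: latent back-door arc(s) into C.
size 0: {}; under {} C still reaches {K,X} ∋ K.
C↔K cannot be blocked by any observed set — no back-door set.
{Y}: (i) intercepts every directed C→K path; (ii) no back-door C→{Y}; (iii) {C} blocks every back-door {Y}→K. Front-door holds.
P(K|do(C)) = Σ_{Y} P(Y|C) Σ_{C'} P(K|Y,C')P(C').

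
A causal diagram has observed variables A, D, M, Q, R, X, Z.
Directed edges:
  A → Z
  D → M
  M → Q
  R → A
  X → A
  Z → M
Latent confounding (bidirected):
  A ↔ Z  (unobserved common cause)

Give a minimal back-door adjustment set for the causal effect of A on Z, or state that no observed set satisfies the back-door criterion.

desc(A)\{A}={M,Q,Z}; candidates ⊆ {D,R,X}.
A↔Z: latent back-door arc(s) into A.
size 0: {}; under {} A still reaches {M,Q,R,X,Z} ∋ Z.
size 1: {D}, {R}, {X}; under {D} A still reaches {M,Q,R,X,Z} ∋ Z.
size 2: {D,R}, {D,X}, {R,X}; under {D,R} A still reaches {M,Q,X,Z} ∋ Z.
A↔Z cannot be blocked by any observed set — no back-door set.

A→Z: no observed back-door set.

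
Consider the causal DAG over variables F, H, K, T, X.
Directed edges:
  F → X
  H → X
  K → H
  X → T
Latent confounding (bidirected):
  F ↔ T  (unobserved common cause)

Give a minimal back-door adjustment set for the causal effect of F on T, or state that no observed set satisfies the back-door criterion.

desc(F)\{F}={T,X}; candidates ⊆ {H,K}.
F↔T: latent back-door arc(s) into F.
size 0: {}; under {} F still reaches {T} ∋ T.
size 1: {H}, {K}; under {H} F still reaches {T} ∋ T.
size 2: {H,K}; under {H,K} F still reaches {T} ∋ T.
F↔T cannot be blocked by any observed set — no back-door set.

F→T: no observed back-door set.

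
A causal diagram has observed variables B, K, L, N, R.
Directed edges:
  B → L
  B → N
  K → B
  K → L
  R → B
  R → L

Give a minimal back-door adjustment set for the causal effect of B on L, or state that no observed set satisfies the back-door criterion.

desc(B)\{B}={L,N}; candidates ⊆ {K,R}.
size 0: {}; under {} B still reaches {K,L,R} ∋ L.
size 1: {K}, {R}; under {K} B still reaches {L,R} ∋ L.
{K,R}: B⊥L given {K,R} in G with B→· removed — back-door holds.

B→L: minimal back-door set {K, R}.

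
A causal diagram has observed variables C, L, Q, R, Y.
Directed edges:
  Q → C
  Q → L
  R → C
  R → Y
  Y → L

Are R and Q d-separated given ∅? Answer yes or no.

Bayes-Ball from R | ∅ reaches {C,L,Y}.
Q ∉ reach(R|∅) ⇒ R ⊥ Q | ∅.

Yes — R ⊥ Q | ∅.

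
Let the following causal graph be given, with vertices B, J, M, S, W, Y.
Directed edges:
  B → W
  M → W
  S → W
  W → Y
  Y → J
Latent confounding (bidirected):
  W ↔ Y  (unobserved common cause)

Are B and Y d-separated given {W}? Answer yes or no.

Bayes-Ball from B | {W} reaches {J,M,S,Y}.
Y ∈ reach(B|{W}) ⇒ B ⊥̸ Y | {W}.

No — B and Y are d-connected given {W}.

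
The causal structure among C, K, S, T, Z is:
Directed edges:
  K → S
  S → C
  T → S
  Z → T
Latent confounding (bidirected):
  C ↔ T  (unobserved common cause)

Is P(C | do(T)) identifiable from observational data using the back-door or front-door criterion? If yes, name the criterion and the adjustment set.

P(C|do(T)): frontdoor, adjust for {S}.

desc(T)\{T}={C,S}; candidates ⊆ {K,Z}.
T↔C: latent back-door arc(s) into T.
size 0: {}; under {} T still reaches {C,Z} ∋ C.
size 1: {K}, {Z}; under {K} T still reaches {C,Z} ∋ C.
size 2: {K,Z}; under {K,Z} T still reaches {C} ∋ C.
T↔C cannot be blocked by any observed set — no back-door set.
{S}: (i) intercepts every directed T→C path; (ii) no back-door T→{S}; (iii) {T} blocks every back-door {S}→C. Front-door holds.
P(C|do(T)) = Σ_{S} P(S|T) Σ_{T'} P(C|S,T')P(T').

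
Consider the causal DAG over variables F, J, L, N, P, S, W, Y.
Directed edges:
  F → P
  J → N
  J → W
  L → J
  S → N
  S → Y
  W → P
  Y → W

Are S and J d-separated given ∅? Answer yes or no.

Yes — S ⊥ J | ∅.

Bayes-Ball from S | ∅ reaches {N,P,W,Y}.
J ∉ reach(S|∅) ⇒ S ⊥ J | ∅.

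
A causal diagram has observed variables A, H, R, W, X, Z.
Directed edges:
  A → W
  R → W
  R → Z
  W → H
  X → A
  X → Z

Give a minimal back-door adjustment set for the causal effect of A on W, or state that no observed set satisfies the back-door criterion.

desc(A)\{A}={H,W}; candidates ⊆ {R,X,Z}.
∅: A⊥W given ∅ in G with A→· removed — back-door holds.

A→W: minimal back-door set ∅.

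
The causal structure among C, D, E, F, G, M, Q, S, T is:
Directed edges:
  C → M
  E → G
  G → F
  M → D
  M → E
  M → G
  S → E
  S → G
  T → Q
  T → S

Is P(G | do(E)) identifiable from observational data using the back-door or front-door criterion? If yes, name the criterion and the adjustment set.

P(G|do(E)): backdoor, adjust for {M, S}.

desc(E)\{E}={F,G}; candidates ⊆ {C,D,M,Q,S,T}.
size 0: {}; under {} E still reaches {C,D,F,G,M,Q,S,T} ∋ G.
size 1: {C}, {D}, {M} …(+3); under {C} E still reaches {D,F,G,M,Q,S,T} ∋ G.
{M,S}: E⊥G given {M,S} in G with E→· removed — back-door holds.
P(G|do(E)) = Σ_{M,S} P(G|E,M,S)·P(M,S).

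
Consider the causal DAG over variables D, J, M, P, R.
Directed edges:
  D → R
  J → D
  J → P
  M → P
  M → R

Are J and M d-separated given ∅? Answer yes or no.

Bayes-Ball from J | ∅ reaches {D,P,R}.
M ∉ reach(J|∅) ⇒ J ⊥ M | ∅.

Yes — J ⊥ M | ∅.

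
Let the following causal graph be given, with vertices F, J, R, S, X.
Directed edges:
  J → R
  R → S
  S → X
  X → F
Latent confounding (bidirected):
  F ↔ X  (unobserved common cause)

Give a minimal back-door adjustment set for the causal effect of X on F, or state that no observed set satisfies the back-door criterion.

X→F: no observed back-door set.

desc(X)\{X}={F}; candidates ⊆ {J,R,S}.
X↔F: latent back-door arc(s) into X.
size 0: {}; under {} X still reaches {F,J,R,S} ∋ F.
size 1: {J}, {R}, {S}; under {J} X still reaches {F,R,S} ∋ F.
size 2: {J,R}, {J,S}, {R,S}; under {J,R} X still reaches {F,S} ∋ F.
X↔F cannot be blocked by any observed set — no back-door set.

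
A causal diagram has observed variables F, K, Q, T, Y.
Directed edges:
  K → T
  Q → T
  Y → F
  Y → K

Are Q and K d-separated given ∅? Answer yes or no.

Bayes-Ball from Q | ∅ reaches {T}.
K ∉ reach(Q|∅) ⇒ Q ⊥ K | ∅.

Yes — Q ⊥ K | ∅.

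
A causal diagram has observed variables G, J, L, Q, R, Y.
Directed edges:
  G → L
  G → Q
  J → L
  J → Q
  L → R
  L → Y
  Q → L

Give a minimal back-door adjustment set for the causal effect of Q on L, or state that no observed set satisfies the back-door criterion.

desc(Q)\{Q}={L,R,Y}; candidates ⊆ {G,J}.
size 0: {}; under {} Q still reaches {G,J,L,R,Y} ∋ L.
size 1: {G}, {J}; under {G} Q still reaches {J,L,R,Y} ∋ L.
{G,J}: Q⊥L given {G,J} in G with Q→· removed — back-door holds.

Q→L: minimal back-door set {G, J}.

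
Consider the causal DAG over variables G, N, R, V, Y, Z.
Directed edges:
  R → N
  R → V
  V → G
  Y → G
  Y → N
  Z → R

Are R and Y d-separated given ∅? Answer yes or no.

Yes — R ⊥ Y | ∅.

Bayes-Ball from R | ∅ reaches {G,N,V,Z}.
Y ∉ reach(R|∅) ⇒ R ⊥ Y | ∅.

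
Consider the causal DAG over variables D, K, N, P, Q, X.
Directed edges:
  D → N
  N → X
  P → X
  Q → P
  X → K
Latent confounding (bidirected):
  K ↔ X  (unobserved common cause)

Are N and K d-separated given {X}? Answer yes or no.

Bayes-Ball from N | {X} reaches {D,K,P,Q}.
K ∈ reach(N|{X}) ⇒ N ⊥̸ K | {X}.

No — N and K are d-connected given {X}.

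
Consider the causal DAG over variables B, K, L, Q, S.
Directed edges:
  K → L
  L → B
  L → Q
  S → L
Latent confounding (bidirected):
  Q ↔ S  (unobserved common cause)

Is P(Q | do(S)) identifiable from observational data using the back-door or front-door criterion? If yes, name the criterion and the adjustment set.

P(Q|do(S)): frontdoor, adjust for {L}.

desc(S)\{S}={B,L,Q}; candidates ⊆ {K}.
S↔Q: latent back-door arc(s) into S.
size 0: {}; under {} S still reaches {Q} ∋ Q.
size 1: {K}; under {K} S still reaches {Q} ∋ Q.
S↔Q cannot be blocked by any observed set — no back-door set.
{L}: (i) intercepts every directed S→Q path; (ii) no back-door S→{L}; (iii) {S} blocks every back-door {L}→Q. Front-door holds.
P(Q|do(S)) = Σ_{L} P(L|S) Σ_{S'} P(Q|L,S')P(S').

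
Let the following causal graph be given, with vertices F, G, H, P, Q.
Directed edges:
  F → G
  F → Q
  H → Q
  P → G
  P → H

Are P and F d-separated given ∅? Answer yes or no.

Bayes-Ball from P | ∅ reaches {G,H,Q}.
F ∉ reach(P|∅) ⇒ P ⊥ F | ∅.

Yes — P ⊥ F | ∅.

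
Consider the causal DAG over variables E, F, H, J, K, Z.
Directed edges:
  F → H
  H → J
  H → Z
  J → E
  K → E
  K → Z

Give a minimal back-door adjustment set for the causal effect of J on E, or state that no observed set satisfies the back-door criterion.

J→E: minimal back-door set ∅.

desc(J)\{J}={E}; candidates ⊆ {F,H,K,Z}.
∅: J⊥E given ∅ in G with J→· removed — back-door holds.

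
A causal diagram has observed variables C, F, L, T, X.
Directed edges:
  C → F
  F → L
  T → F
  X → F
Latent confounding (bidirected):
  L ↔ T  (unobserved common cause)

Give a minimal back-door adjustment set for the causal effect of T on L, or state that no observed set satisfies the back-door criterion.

T→L: no observed back-door set.

desc(T)\{T}={F,L}; candidates ⊆ {C,X}.
T↔L: latent back-door arc(s) into T.
size 0: {}; under {} T still reaches {L} ∋ L.
size 1: {C}, {X}; under {C} T still reaches {L} ∋ L.
size 2: {C,X}; under {C,X} T still reaches {L} ∋ L.
T↔L cannot be blocked by any observed set — no back-door set.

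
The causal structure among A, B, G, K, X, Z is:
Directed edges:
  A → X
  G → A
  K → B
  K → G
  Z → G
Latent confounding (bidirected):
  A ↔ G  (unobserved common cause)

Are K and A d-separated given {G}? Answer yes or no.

Bayes-Ball from K | {G} reaches {A,B,X,Z}.
A ∈ reach(K|{G}) ⇒ K ⊥̸ A | {G}.

No — K and A are d-connected given {G}.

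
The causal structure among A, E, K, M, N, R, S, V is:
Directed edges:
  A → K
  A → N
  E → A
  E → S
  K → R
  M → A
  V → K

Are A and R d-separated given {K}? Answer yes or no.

Yes — A ⊥ R | {K}.

Bayes-Ball from A | {K} reaches {E,M,N,S,V}.
R ∉ reach(A|{K}) ⇒ A ⊥ R | {K}.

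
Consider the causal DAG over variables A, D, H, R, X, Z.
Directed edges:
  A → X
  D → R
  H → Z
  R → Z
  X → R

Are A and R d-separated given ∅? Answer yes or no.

Bayes-Ball from A | ∅ reaches {R,X,Z}.
R ∈ reach(A|∅) ⇒ A ⊥̸ R | ∅.

No — A and R are d-connected given ∅.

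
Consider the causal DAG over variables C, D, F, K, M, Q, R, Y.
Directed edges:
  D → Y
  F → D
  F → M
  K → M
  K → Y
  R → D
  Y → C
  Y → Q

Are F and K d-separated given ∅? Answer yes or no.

Yes — F ⊥ K | ∅.

Bayes-Ball from F | ∅ reaches {C,D,M,Q,Y}.
K ∉ reach(F|∅) ⇒ F ⊥ K | ∅.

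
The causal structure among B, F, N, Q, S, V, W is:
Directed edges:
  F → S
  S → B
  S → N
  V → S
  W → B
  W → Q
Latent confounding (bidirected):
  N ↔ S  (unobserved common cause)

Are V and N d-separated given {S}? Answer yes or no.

No — V and N are d-connected given {S}.

Bayes-Ball from V | {S} reaches {F,N}.
N ∈ reach(V|{S}) ⇒ V ⊥̸ N | {S}.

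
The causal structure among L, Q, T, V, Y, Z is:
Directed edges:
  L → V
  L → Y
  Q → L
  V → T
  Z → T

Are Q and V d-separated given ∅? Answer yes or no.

No — Q and V are d-connected given ∅.

Bayes-Ball from Q | ∅ reaches {L,T,V,Y}.
V ∈ reach(Q|∅) ⇒ Q ⊥̸ V | ∅.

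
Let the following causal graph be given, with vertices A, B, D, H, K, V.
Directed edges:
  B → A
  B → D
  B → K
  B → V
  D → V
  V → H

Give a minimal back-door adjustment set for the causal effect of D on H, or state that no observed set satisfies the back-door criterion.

desc(D)\{D}={H,V}; candidates ⊆ {A,B,K}.
size 0: {}; under {} D still reaches {A,B,H,K,V} ∋ H.
{B}: D⊥H given {B} in G with D→· removed — back-door holds.

D→H: minimal back-door set {B}.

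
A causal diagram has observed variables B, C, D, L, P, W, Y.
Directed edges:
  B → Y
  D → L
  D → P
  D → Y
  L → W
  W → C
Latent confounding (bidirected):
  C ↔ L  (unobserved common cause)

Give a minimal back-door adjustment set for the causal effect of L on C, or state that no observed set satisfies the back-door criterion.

desc(L)\{L}={C,W}; candidates ⊆ {B,D,P,Y}.
L↔C: latent back-door arc(s) into L.
size 0: {}; under {} L still reaches {C,D,P,Y} ∋ C.
size 1: {B}, {D}, {P} …(+1); under {B} L still reaches {C,D,P,Y} ∋ C.
size 2: {B,D}, {B,P}, {B,Y} …(+3); under {B,D} L still reaches {C} ∋ C.
L↔C cannot be blocked by any observed set — no back-door set.

L→C: no observed back-door set.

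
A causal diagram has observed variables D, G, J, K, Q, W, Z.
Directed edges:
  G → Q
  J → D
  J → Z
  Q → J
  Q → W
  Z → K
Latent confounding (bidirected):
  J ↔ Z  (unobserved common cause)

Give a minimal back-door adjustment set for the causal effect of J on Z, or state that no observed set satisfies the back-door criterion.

desc(J)\{J}={D,K,Z}; candidates ⊆ {G,Q,W}.
J↔Z: latent back-door arc(s) into J.
size 0: {}; under {} J still reaches {G,K,Q,W,Z} ∋ Z.
size 1: {G}, {Q}, {W}; under {G} J still reaches {K,Q,W,Z} ∋ Z.
size 2: {G,Q}, {G,W}, {Q,W}; under {G,Q} J still reaches {K,Z} ∋ Z.
J↔Z cannot be blocked by any observed set — no back-door set.

J→Z: no observed back-door set.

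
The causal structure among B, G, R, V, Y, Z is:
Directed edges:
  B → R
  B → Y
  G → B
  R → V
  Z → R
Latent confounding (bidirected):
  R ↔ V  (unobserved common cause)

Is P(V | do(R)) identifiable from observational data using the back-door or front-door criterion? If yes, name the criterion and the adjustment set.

P(V|do(R)): not identifiable (no BD/FD set).

desc(R)\{R}={V}; candidates ⊆ {B,G,Y,Z}.
R↔V: latent back-door arc(s) into R.
size 0: {}; under {} R still reaches {B,G,V,Y,Z} ∋ V.
size 1: {B}, {G}, {Y} …(+1); under {B} R still reaches {V,Z} ∋ V.
size 2: {B,G}, {B,Y}, {B,Z} …(+3); under {B,G} R still reaches {V,Z} ∋ V.
R↔V cannot be blocked by any observed set — no back-door set.
No mediator lies on a directed R→…→V path.
Neither criterion identifies P(V|do(R)) in this graph.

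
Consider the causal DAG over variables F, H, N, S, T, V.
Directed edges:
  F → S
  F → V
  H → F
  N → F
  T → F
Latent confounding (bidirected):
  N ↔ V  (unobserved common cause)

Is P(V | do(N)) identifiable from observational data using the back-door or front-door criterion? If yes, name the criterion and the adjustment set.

P(V|do(N)): frontdoor, adjust for {F}.

desc(N)\{N}={F,S,V}; candidates ⊆ {H,T}.
N↔V: latent back-door arc(s) into N.
size 0: {}; under {} N still reaches {V} ∋ V.
size 1: {H}, {T}; under {H} N still reaches {V} ∋ V.
size 2: {H,T}; under {H,T} N still reaches {V} ∋ V.
N↔V cannot be blocked by any observed set — no back-door set.
{F}: (i) intercepts every directed N→V path; (ii) no back-door N→{F}; (iii) {N} blocks every back-door {F}→V. Front-door holds.
P(V|do(N)) = Σ_{F} P(F|N) Σ_{N'} P(V|F,N')P(N').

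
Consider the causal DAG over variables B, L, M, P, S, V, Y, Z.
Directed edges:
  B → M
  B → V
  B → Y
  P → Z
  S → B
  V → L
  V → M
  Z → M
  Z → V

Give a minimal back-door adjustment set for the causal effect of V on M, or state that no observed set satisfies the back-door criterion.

desc(V)\{V}={L,M}; candidates ⊆ {B,P,S,Y,Z}.
size 0: {}; under {} V still reaches {B,M,P,S,Y,Z} ∋ M.
size 1: {B}, {P}, {S} …(+2); under {B} V still reaches {M,P,Z} ∋ M.
{B,Z}: V⊥M given {B,Z} in G with V→· removed — back-door holds.

V→M: minimal back-door set {B, Z}.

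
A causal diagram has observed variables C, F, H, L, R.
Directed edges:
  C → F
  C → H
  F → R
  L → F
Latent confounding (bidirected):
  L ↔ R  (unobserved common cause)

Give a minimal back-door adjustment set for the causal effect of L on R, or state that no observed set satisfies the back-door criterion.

desc(L)\{L}={F,R}; candidates ⊆ {C,H}.
L↔R: latent back-door arc(s) into L.
size 0: {}; under {} L still reaches {R} ∋ R.
size 1: {C}, {H}; under {C} L still reaches {R} ∋ R.
size 2: {C,H}; under {C,H} L still reaches {R} ∋ R.
L↔R cannot be blocked by any observed set — no back-door set.

L→R: no observed back-door set.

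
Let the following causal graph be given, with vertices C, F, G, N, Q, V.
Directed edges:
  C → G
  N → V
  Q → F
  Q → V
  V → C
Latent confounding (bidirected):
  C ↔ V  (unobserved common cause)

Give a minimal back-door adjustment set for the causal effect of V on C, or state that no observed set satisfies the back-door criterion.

desc(V)\{V}={C,G}; candidates ⊆ {F,N,Q}.
V↔C: latent back-door arc(s) into V.
size 0: {}; under {} V still reaches {C,F,G,N,Q} ∋ C.
size 1: {F}, {N}, {Q}; under {F} V still reaches {C,G,N,Q} ∋ C.
size 2: {F,N}, {F,Q}, {N,Q}; under {F,N} V still reaches {C,G,Q} ∋ C.
V↔C cannot be blocked by any observed set — no back-door set.

V→C: no observed back-door set.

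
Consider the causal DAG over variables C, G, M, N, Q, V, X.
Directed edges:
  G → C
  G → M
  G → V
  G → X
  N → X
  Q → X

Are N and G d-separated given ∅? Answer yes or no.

Yes — N ⊥ G | ∅.

Bayes-Ball from N | ∅ reaches {X}.
G ∉ reach(N|∅) ⇒ N ⊥ G | ∅.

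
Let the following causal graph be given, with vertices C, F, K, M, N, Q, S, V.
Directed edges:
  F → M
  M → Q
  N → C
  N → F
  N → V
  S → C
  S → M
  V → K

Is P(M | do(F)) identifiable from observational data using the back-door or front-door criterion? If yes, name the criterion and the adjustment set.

desc(F)\{F}={M,Q}; candidates ⊆ {C,K,N,S,V}.
∅: F⊥M given ∅ in G with F→· removed — back-door holds.
P(M|do(F)) = P(M|F) — no adjustment needed.

P(M|do(F)): backdoor, adjust for ∅.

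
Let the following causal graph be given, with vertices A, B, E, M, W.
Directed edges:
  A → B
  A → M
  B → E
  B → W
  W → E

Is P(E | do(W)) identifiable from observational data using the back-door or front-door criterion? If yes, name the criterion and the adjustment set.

desc(W)\{W}={E}; candidates ⊆ {A,B,M}.
size 0: {}; under {} W still reaches {A,B,E,M} ∋ E.
{B}: W⊥E given {B} in G with W→· removed — back-door holds.
P(E|do(W)) = Σ_{B} P(E|W,B)·P(B).

P(E|do(W)): backdoor, adjust for {B}.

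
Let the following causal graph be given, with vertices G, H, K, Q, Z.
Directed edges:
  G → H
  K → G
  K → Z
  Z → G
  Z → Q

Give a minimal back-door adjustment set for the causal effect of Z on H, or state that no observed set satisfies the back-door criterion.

desc(Z)\{Z}={G,H,Q}; candidates ⊆ {K}.
size 0: {}; under {} Z still reaches {G,H,K} ∋ H.
{K}: Z⊥H given {K} in G with Z→· removed — back-door holds.

Z→H: minimal back-door set {K}.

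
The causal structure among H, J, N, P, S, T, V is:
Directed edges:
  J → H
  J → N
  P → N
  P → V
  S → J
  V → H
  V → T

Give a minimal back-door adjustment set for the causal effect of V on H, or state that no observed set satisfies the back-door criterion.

desc(V)\{V}={H,T}; candidates ⊆ {J,N,P,S}.
∅: V⊥H given ∅ in G with V→· removed — back-door holds.

V→H: minimal back-door set ∅.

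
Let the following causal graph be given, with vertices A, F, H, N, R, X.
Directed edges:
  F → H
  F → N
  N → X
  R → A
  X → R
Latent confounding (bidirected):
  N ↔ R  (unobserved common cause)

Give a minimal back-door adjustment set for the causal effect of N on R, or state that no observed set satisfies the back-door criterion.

desc(N)\{N}={A,R,X}; candidates ⊆ {F,H}.
N↔R: latent back-door arc(s) into N.
size 0: {}; under {} N still reaches {A,F,H,R} ∋ R.
size 1: {F}, {H}; under {F} N still reaches {A,R} ∋ R.
size 2: {F,H}; under {F,H} N still reaches {A,R} ∋ R.
N↔R cannot be blocked by any observed set — no back-door set.

N→R: no observed back-door set.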